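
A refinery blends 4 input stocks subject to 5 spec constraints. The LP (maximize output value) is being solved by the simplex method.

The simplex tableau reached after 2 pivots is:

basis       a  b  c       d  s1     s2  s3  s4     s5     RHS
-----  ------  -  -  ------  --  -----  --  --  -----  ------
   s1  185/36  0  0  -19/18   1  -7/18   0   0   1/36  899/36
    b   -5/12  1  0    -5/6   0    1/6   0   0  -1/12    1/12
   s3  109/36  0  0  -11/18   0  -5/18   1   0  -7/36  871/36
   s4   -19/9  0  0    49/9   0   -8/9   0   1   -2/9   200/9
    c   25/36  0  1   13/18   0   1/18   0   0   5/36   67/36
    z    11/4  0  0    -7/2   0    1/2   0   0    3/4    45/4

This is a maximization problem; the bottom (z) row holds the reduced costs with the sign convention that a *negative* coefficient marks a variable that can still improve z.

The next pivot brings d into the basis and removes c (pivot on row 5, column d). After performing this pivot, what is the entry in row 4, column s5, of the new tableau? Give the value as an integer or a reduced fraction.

Pivot element is row 5, column d: 13/18.
Normalize row 5: new (row 5, s5) = (5/36)/(13/18) = 5/26.
row 4 ← row 4 − (49/9)·(new row 5): -2/9 − (49/9)·(5/26) = -33/26.

-33/26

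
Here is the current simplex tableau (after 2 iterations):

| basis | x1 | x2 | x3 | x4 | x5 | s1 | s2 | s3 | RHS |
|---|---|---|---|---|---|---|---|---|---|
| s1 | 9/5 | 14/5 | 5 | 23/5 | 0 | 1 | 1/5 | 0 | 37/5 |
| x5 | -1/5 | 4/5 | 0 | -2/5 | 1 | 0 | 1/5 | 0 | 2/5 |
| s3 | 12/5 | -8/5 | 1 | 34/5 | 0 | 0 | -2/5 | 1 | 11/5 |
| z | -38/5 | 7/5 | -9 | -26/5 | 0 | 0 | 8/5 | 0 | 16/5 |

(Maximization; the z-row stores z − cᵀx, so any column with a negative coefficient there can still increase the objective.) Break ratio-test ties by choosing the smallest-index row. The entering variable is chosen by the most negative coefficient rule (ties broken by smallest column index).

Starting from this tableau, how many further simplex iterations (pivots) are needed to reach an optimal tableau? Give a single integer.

2

pivot: x3 in, s1 out → z = 413/25
pivot: x1 in, s3 out → z = 307/17
No improving column remains; optimal.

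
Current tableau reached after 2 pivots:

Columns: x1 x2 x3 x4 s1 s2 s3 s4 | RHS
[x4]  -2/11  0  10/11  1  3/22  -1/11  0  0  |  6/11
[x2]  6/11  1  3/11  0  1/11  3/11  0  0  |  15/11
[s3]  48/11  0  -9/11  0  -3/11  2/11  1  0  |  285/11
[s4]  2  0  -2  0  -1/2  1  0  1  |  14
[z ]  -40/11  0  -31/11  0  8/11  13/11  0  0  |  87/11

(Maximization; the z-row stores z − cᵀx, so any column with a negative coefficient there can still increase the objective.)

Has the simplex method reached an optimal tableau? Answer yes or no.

no

Column x1 has objective-row coefficient -40/11, which is negative; an improving pivot exists, so not yet optimal.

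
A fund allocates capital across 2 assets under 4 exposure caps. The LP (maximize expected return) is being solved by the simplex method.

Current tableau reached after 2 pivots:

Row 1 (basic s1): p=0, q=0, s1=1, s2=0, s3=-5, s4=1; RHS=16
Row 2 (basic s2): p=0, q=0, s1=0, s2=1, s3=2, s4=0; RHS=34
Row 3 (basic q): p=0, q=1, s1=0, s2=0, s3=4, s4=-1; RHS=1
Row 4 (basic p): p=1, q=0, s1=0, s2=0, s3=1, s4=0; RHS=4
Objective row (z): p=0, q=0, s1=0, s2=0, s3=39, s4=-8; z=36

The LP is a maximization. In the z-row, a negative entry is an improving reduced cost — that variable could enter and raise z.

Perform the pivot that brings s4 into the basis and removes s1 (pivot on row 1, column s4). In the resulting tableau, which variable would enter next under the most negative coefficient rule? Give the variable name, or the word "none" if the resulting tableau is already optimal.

s3

Pivot element 1. New z-row = old z-row − (-8)·(row 1/1).
Updated z-row coefficients: p: 0, q: 0, s1: 8, s2: 0, s3: -1, s4: 0.
The most negative is -1 in column s3, so s3 would enter next.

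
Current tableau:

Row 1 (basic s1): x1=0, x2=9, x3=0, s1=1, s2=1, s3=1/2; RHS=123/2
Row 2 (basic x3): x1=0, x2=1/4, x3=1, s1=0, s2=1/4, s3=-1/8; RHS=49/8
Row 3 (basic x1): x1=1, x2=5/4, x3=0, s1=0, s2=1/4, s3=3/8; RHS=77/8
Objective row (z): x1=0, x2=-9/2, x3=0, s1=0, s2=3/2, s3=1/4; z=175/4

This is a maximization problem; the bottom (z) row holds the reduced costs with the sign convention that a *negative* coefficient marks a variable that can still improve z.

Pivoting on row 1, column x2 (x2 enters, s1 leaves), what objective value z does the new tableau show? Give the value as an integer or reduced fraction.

149/2

Minimum ratio for x2: (123/2)/9 = 41/6.
z changes by −(z-row coeff of x2)·ratio = −(-9/2)·(41/6) = 123/4.
New z = 175/4 + (123/4) = 149/2.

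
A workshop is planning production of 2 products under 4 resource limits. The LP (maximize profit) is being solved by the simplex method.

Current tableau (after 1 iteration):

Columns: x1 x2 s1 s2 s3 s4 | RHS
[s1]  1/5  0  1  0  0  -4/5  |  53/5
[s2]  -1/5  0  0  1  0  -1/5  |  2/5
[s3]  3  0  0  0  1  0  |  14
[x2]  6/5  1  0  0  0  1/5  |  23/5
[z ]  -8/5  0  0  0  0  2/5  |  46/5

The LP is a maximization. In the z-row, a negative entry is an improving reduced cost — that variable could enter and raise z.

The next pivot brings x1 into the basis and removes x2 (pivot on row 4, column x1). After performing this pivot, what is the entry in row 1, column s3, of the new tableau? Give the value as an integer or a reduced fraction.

0

Pivot element is row 4, column x1: 6/5.
Normalize row 4: new (row 4, s3) = 0/(6/5) = 0.
row 1 ← row 1 − (1/5)·(new row 4): 0 − (1/5)·0 = 0.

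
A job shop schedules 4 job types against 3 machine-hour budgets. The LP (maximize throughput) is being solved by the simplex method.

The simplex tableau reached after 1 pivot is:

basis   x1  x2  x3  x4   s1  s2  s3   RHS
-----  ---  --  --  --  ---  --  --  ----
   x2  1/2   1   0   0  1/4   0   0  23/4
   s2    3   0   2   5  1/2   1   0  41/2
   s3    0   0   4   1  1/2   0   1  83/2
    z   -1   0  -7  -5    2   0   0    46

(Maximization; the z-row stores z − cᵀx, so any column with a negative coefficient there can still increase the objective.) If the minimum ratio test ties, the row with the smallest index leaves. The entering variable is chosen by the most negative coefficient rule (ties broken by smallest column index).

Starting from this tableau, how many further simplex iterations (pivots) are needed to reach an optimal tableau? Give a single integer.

1

pivot: x3 in, s2 out → z = 471/4
No improving column remains; optimal.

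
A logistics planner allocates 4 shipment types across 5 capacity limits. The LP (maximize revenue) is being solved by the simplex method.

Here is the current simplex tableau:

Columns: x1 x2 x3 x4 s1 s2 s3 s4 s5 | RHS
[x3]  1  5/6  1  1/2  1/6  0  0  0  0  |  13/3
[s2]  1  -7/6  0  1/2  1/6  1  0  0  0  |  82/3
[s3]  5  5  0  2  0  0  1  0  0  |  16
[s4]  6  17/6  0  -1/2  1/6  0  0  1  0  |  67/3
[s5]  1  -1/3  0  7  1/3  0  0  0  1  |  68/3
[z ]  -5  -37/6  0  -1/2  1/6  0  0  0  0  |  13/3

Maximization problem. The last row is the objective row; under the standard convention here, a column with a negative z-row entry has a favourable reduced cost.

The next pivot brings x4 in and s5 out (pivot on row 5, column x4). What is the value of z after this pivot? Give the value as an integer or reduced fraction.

Minimum ratio for x4: (68/3)/7 = 68/21.
z changes by −(z-row coeff of x4)·ratio = −(-1/2)·(68/21) = 34/21.
New z = 13/3 + (34/21) = 125/21.

125/21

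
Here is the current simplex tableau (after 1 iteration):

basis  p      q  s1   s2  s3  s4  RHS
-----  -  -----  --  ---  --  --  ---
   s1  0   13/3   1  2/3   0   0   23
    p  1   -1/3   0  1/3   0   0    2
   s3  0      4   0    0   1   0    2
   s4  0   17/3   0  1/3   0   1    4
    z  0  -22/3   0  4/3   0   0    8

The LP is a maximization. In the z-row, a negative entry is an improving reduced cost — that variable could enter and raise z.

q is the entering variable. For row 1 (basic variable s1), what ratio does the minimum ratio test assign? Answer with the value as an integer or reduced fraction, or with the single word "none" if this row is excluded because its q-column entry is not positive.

69/13

Ratio = RHS / (q entry) = 23 / (13/3) = 69/13.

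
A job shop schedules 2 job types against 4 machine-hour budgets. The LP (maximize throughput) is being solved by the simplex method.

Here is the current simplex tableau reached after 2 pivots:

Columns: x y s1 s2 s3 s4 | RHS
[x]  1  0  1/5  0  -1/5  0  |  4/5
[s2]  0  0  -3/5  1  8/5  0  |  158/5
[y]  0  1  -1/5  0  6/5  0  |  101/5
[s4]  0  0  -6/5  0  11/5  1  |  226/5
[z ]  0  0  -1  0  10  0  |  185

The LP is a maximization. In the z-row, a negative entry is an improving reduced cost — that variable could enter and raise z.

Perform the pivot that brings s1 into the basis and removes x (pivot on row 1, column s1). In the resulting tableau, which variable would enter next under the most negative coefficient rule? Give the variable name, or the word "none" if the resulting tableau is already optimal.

Pivot element 1/5. New z-row = old z-row − (-1)·(row 1/(1/5)).
Updated z-row coefficients: x: 5, y: 0, s1: 0, s2: 0, s3: 9, s4: 0.
No coefficient is strictly negative; the tableau after this pivot is optimal.

none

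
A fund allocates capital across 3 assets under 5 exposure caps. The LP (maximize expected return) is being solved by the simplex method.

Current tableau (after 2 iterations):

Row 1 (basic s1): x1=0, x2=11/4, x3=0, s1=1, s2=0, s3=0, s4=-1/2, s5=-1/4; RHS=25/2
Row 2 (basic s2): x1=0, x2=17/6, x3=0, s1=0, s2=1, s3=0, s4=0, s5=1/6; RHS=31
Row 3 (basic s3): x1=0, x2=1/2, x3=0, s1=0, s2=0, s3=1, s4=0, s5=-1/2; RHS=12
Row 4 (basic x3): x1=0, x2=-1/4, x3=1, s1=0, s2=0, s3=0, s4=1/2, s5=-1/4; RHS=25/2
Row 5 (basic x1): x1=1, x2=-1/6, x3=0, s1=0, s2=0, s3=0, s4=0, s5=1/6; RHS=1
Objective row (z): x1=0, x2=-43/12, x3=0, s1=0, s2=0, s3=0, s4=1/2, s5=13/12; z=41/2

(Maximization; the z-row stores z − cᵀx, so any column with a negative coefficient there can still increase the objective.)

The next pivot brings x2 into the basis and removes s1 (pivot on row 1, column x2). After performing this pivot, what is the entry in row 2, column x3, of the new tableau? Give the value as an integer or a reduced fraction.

Pivot element is row 1, column x2: 11/4.
Normalize row 1: new (row 1, x3) = 0/(11/4) = 0.
row 2 ← row 2 − (17/6)·(new row 1): 0 − (17/6)·0 = 0.

0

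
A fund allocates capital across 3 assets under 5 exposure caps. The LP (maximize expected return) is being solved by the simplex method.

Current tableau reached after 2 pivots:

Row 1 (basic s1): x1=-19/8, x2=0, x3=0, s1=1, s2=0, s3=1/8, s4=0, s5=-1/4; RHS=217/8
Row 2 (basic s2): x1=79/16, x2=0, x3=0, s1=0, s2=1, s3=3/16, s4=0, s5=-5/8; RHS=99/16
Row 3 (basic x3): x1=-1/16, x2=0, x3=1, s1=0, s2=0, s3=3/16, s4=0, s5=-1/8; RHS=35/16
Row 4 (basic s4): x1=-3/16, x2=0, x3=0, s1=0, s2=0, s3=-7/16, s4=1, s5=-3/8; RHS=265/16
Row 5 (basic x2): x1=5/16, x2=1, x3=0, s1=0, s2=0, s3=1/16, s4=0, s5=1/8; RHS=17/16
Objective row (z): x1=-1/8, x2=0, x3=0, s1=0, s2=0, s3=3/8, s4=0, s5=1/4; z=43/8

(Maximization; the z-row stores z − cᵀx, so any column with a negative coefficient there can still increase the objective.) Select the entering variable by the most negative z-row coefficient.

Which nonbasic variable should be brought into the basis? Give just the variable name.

x1

Objective-row coefficients: x1: -1/8, x2: 0, x3: 0, s1: 0, s2: 0, s3: 3/8, s4: 0, s5: 1/4.
The most negative is -1/8 in column x1, so x1 enters.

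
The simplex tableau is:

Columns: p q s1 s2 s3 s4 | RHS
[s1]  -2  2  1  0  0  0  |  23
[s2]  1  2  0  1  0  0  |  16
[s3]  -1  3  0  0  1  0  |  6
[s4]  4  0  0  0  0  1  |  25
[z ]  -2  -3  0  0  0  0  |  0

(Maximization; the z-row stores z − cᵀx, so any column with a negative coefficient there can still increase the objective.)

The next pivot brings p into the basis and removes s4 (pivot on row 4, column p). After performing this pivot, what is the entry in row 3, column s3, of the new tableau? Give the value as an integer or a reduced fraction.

Pivot element is row 4, column p: 4.
Normalize row 4: new (row 4, s3) = 0/4 = 0.
row 3 ← row 3 − (-1)·(new row 4): 1 − (-1)·0 = 1.

1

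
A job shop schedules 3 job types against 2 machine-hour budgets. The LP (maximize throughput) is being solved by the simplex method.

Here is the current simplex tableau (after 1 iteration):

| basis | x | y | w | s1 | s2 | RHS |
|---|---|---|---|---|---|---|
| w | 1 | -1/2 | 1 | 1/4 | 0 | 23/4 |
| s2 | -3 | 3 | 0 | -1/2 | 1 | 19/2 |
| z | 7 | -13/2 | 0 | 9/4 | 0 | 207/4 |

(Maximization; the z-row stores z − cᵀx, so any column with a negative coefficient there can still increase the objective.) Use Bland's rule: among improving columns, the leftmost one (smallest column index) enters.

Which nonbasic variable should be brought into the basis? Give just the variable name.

y

Objective-row coefficients: x: 7, y: -13/2, w: 0, s1: 9/4, s2: 0.
Improving columns: y. Bland's rule picks the smallest column index → y.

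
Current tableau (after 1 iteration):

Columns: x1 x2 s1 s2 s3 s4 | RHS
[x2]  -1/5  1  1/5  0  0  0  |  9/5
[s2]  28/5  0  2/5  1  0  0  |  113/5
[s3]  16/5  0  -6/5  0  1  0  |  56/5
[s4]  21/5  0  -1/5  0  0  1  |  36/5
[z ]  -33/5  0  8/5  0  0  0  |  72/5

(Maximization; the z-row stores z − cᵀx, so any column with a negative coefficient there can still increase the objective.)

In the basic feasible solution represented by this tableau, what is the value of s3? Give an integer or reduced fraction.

56/5

s3 is basic (row 3); its value is the RHS of that row: 56/5.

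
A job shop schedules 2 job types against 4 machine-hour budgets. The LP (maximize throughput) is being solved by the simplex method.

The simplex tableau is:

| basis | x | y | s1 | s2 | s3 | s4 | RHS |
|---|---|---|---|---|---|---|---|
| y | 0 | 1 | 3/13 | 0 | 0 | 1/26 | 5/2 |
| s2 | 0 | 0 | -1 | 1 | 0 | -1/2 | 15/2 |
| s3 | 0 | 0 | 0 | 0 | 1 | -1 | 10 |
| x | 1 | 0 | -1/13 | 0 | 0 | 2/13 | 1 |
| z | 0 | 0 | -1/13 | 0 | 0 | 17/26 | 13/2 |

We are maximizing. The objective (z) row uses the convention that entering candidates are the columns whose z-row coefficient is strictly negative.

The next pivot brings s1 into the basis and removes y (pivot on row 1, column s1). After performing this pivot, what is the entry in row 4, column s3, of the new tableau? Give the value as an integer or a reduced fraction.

0

Pivot element is row 1, column s1: 3/13.
Normalize row 1: new (row 1, s3) = 0/(3/13) = 0.
row 4 ← row 4 − (-1/13)·(new row 1): 0 − (-1/13)·0 = 0.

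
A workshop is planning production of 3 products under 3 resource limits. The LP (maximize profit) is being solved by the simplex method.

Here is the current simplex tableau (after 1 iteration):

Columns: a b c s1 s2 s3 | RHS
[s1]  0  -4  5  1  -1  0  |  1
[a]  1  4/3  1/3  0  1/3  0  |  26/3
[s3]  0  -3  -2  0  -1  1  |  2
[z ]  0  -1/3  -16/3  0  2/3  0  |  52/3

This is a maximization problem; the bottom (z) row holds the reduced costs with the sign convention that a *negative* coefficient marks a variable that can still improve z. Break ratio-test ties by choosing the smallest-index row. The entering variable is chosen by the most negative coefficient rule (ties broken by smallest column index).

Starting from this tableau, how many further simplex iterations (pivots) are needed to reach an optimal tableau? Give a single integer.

2

pivot: c in, s1 out → z = 92/5
pivot: b in, a out → z = 345/8
No improving column remains; optimal.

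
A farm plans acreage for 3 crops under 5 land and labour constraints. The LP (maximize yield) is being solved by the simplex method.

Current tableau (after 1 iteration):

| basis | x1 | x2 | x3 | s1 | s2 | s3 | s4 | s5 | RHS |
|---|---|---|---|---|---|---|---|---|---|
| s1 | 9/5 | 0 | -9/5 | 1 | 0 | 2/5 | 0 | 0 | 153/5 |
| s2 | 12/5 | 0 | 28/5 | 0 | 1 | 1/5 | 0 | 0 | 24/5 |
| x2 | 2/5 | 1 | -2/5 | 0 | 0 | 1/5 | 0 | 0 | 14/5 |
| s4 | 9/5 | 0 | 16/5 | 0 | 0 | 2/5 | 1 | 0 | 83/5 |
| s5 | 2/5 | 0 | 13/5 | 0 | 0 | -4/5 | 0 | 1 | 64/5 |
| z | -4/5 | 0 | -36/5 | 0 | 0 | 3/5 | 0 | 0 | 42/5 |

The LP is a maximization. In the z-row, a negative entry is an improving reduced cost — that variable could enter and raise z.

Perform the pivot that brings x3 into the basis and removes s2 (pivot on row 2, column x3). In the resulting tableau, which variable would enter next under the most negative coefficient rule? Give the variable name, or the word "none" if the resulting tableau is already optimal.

Pivot element 28/5. New z-row = old z-row − (-36/5)·(row 2/(28/5)).
Updated z-row coefficients: x1: 16/7, x2: 0, x3: 0, s1: 0, s2: 9/7, s3: 6/7, s4: 0, s5: 0.
No coefficient is strictly negative; the tableau after this pivot is optimal.

none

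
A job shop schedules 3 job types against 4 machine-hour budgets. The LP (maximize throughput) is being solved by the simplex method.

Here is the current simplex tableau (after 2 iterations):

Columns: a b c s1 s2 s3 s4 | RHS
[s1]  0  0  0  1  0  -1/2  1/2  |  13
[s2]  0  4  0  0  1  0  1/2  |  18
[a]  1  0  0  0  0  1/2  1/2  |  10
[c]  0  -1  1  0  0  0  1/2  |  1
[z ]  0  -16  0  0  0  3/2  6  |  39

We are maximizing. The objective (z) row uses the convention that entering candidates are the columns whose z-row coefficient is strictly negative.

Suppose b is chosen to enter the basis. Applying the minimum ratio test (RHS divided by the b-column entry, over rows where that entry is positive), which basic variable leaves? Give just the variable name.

Ratios: row 1 (s1): entry 0 ≤ 0, skip; row 2 (s2): 18/4 = 9/2; row 3 (a): entry 0 ≤ 0, skip; row 4 (c): entry -1 ≤ 0, skip.
Minimum ratio 9/2 is in the s2 row, so s2 leaves.

s2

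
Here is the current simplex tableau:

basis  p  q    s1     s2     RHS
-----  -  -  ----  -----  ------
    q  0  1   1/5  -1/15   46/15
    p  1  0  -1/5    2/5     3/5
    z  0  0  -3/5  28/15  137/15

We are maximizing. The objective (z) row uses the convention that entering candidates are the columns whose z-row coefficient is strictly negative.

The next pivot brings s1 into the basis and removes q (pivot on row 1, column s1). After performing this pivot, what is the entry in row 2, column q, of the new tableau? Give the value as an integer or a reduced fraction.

Pivot element is row 1, column s1: 1/5.
Normalize row 1: new (row 1, q) = 1/(1/5) = 5.
row 2 ← row 2 − (-1/5)·(new row 1): 0 − (-1/5)·5 = 1.

1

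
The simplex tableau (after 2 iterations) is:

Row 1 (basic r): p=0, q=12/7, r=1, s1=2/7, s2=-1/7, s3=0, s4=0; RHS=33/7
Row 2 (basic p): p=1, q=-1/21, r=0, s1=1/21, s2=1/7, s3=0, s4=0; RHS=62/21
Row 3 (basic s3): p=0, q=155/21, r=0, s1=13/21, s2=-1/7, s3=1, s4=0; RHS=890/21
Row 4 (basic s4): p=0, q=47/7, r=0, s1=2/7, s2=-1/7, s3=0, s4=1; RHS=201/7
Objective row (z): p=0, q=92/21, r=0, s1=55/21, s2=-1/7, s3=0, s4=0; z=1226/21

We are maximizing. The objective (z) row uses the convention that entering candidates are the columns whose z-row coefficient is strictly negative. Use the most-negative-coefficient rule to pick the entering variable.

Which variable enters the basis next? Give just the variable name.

Objective-row coefficients: p: 0, q: 92/21, r: 0, s1: 55/21, s2: -1/7, s3: 0, s4: 0.
The most negative is -1/7 in column s2, so s2 enters.

s2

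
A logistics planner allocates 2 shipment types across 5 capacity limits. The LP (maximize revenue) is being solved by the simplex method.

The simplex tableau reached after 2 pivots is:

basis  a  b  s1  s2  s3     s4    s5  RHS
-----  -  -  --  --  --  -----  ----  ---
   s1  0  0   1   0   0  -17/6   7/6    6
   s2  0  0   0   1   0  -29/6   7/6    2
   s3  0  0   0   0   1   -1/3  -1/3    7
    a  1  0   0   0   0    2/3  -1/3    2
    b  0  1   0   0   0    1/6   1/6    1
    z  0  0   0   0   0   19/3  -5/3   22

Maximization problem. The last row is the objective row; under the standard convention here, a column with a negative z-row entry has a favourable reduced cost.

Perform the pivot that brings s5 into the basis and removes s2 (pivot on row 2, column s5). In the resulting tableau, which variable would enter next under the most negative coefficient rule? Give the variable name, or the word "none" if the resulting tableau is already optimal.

s4

Pivot element 7/6. New z-row = old z-row − (-5/3)·(row 2/(7/6)).
Updated z-row coefficients: a: 0, b: 0, s1: 0, s2: 10/7, s3: 0, s4: -4/7, s5: 0.
The most negative is -4/7 in column s4, so s4 would enter next.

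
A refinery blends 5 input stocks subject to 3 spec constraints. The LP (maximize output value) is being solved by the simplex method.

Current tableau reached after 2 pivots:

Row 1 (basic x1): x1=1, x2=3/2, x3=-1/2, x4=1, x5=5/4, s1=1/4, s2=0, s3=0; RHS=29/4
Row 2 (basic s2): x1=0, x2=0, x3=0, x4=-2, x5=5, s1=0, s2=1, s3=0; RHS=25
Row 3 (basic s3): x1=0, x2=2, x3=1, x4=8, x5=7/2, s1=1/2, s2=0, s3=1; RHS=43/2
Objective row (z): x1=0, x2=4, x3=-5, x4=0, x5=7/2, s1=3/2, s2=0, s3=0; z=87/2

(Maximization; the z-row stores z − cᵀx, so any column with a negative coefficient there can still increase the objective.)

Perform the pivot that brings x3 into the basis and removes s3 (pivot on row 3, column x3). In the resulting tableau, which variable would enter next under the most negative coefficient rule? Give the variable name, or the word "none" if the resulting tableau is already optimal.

Pivot element 1. New z-row = old z-row − (-5)·(row 3/1).
Updated z-row coefficients: x1: 0, x2: 14, x3: 0, x4: 40, x5: 21, s1: 4, s2: 0, s3: 5.
No coefficient is strictly negative; the tableau after this pivot is optimal.

none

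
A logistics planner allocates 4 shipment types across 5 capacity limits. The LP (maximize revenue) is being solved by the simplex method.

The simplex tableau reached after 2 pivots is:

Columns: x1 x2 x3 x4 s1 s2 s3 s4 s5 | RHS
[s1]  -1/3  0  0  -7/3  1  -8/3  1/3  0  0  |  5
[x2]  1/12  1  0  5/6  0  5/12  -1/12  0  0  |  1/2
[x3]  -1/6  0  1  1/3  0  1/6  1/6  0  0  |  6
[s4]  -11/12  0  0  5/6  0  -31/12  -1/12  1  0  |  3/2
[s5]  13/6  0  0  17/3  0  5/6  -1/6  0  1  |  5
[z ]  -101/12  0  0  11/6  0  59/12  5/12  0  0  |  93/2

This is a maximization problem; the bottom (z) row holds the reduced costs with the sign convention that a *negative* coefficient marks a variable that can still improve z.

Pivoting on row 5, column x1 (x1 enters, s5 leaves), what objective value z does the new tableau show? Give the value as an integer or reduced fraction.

857/13

Minimum ratio for x1: 5/(13/6) = 30/13.
z changes by −(z-row coeff of x1)·ratio = −(-101/12)·(30/13) = 505/26.
New z = 93/2 + (505/26) = 857/13.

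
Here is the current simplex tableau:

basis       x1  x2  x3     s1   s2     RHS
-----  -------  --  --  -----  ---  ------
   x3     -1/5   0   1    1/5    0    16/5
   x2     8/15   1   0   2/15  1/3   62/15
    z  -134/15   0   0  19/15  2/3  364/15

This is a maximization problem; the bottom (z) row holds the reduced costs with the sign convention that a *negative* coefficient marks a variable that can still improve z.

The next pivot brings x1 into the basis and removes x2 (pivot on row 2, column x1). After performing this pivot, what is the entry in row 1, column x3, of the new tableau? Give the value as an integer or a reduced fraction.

Pivot element is row 2, column x1: 8/15.
Normalize row 2: new (row 2, x3) = 0/(8/15) = 0.
row 1 ← row 1 − (-1/5)·(new row 2): 1 − (-1/5)·0 = 1.

1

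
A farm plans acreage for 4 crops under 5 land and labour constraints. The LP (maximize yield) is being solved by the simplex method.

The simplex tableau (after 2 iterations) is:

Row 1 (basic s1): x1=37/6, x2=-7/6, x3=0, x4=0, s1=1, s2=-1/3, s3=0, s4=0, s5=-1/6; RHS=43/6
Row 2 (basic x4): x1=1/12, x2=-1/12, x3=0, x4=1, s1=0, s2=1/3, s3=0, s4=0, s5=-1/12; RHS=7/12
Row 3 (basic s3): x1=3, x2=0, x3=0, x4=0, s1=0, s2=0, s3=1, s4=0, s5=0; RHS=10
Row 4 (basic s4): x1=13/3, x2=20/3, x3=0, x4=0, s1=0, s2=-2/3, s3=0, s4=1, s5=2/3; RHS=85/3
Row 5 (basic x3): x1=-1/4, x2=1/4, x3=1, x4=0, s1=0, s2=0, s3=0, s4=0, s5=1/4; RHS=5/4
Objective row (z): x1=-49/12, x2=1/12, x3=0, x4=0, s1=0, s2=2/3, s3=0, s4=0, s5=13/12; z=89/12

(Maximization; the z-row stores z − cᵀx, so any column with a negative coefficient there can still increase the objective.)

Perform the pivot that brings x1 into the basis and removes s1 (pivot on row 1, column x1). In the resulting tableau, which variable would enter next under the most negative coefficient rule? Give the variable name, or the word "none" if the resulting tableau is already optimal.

Pivot element 37/6. New z-row = old z-row − (-49/12)·(row 1/(37/6)).
Updated z-row coefficients: x1: 0, x2: -51/74, x3: 0, x4: 0, s1: 49/74, s2: 33/74, s3: 0, s4: 0, s5: 36/37.
The most negative is -51/74 in column x2, so x2 would enter next.

x2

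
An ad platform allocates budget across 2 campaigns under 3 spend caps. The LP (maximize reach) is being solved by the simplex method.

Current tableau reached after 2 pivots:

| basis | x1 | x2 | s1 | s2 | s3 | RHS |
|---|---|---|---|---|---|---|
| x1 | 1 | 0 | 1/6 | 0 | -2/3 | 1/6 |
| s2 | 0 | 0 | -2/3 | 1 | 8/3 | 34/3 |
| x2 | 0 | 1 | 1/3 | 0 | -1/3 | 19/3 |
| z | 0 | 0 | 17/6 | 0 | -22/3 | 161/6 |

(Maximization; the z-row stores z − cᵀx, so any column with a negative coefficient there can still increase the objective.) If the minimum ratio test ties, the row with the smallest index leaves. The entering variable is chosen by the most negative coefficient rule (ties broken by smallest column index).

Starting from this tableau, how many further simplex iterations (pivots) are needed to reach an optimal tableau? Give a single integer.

pivot: s3 in, s2 out → z = 58
No improving column remains; optimal.

1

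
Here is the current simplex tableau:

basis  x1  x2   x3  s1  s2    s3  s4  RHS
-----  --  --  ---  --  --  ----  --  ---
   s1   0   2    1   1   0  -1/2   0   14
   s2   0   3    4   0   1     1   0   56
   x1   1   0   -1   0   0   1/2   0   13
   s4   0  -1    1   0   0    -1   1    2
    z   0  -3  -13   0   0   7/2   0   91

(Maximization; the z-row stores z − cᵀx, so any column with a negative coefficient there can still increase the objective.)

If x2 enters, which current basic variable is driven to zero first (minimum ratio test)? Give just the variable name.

Ratios: row 1 (s1): 14/2 = 7; row 2 (s2): 56/3 = 56/3; row 3 (x1): entry 0 ≤ 0, skip; row 4 (s4): entry -1 ≤ 0, skip.
Minimum ratio 7 is in the s1 row, so s1 leaves.

s1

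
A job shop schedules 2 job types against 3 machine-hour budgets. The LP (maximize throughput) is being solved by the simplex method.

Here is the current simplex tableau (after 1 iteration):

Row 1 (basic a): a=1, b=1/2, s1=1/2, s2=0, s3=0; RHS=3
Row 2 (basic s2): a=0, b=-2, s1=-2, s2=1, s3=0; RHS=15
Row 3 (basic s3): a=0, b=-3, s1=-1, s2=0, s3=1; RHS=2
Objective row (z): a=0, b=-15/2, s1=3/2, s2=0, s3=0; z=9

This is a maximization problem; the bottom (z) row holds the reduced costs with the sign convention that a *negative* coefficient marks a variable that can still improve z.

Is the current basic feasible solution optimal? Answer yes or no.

Column b has objective-row coefficient -15/2, which is negative; an improving pivot exists, so not yet optimal.

no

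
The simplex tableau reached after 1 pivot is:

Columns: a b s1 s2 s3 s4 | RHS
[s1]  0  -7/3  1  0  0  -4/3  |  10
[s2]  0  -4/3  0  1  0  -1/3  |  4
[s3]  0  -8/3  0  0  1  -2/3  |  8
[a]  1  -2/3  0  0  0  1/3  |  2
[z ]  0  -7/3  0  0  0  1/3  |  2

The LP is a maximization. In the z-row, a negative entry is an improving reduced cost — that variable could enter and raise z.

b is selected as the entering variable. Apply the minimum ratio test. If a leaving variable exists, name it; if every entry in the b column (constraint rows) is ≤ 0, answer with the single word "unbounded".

unbounded

b-column entries: row 1: -7/3, row 2: -4/3, row 3: -8/3, row 4: -2/3. All ≤ 0, so b can increase without bound; the LP is unbounded in this direction.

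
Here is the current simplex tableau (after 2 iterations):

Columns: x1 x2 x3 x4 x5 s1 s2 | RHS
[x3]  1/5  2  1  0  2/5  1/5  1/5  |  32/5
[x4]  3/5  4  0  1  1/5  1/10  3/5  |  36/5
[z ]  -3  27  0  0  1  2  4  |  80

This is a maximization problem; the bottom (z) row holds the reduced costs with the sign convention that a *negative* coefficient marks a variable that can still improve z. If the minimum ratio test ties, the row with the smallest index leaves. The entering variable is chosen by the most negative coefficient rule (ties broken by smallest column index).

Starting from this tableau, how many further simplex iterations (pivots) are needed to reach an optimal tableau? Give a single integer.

pivot: x1 in, x4 out → z = 116
No improving column remains; optimal.

1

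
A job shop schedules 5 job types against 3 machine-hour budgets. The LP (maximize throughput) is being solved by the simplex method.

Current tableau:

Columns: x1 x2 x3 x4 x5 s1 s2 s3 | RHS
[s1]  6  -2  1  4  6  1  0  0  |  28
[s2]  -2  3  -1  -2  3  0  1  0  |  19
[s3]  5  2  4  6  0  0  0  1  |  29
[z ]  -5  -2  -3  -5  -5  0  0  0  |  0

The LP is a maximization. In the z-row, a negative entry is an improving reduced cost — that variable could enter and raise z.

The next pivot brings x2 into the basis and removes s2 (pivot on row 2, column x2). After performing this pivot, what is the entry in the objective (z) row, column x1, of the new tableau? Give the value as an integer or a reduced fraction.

Pivot element is row 2, column x2: 3.
Normalize row 2: new (row 2, x1) = (-2)/3 = -2/3.
z-row ← z-row − (-2)·(new row 2): -5 − (-2)·(-2/3) = -19/3.

-19/3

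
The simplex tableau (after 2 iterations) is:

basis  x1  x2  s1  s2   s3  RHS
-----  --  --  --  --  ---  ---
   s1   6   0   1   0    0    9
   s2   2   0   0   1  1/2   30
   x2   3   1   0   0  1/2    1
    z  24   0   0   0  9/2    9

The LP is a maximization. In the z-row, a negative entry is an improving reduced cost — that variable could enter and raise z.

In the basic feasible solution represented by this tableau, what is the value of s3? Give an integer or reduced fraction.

0

s3 is nonbasic (not in the basis column), so its value in the current BFS is 0.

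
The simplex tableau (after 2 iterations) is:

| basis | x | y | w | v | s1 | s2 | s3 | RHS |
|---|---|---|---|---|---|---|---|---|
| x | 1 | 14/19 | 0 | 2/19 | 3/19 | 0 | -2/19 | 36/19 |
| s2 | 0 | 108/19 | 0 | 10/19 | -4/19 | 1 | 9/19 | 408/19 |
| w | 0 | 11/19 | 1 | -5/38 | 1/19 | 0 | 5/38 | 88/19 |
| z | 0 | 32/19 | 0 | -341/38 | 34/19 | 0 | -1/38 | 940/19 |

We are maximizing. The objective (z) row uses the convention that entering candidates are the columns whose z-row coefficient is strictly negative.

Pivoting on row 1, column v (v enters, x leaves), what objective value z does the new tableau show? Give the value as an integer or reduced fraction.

Minimum ratio for v: (36/19)/(2/19) = 18.
z changes by −(z-row coeff of v)·ratio = −(-341/38)·18 = 3069/19.
New z = 940/19 + (3069/19) = 211.

211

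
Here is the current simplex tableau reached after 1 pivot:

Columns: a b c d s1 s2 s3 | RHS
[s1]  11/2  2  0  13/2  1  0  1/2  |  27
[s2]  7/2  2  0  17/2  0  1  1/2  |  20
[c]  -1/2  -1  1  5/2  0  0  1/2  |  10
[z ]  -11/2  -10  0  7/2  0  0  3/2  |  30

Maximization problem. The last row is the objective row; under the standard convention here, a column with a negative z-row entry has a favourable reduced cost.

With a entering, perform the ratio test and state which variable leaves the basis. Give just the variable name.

Ratios: row 1 (s1): 27/(11/2) = 54/11; row 2 (s2): 20/(7/2) = 40/7; row 3 (c): entry -1/2 ≤ 0, skip.
Minimum ratio 54/11 is in the s1 row, so s1 leaves.

s1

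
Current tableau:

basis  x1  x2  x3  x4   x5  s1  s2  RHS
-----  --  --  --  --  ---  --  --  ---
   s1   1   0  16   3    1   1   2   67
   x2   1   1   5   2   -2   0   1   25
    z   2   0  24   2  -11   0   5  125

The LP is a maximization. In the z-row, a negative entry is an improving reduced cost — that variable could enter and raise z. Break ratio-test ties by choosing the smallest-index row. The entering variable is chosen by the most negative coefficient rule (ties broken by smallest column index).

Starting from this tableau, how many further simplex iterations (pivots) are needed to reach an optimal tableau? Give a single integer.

pivot: x5 in, s1 out → z = 862
No improving column remains; optimal.

1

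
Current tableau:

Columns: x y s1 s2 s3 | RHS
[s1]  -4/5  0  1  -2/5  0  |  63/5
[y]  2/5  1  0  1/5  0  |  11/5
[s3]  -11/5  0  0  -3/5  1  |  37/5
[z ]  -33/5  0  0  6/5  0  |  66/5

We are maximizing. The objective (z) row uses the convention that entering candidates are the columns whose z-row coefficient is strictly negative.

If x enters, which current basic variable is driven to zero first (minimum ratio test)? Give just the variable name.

y

Ratios: row 1 (s1): entry -4/5 ≤ 0, skip; row 2 (y): (11/5)/(2/5) = 11/2; row 3 (s3): entry -11/5 ≤ 0, skip.
Minimum ratio 11/2 is in the y row, so y leaves.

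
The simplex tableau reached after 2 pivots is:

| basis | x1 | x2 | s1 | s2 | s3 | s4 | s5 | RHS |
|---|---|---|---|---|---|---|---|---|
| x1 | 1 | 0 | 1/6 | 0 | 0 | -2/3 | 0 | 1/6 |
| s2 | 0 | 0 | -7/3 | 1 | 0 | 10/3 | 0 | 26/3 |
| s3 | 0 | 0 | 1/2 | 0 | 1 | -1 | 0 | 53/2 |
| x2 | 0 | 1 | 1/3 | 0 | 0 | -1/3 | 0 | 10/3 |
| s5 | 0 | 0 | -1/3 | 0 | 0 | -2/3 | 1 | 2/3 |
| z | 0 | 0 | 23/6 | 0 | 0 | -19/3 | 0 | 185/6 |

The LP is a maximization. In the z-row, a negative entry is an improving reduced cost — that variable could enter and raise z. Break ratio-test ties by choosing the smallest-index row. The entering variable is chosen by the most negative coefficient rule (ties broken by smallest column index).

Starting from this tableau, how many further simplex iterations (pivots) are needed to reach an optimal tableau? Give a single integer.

pivot: s4 in, s2 out → z = 473/10
pivot: s1 in, x2 out → z = 145/2
No improving column remains; optimal.

2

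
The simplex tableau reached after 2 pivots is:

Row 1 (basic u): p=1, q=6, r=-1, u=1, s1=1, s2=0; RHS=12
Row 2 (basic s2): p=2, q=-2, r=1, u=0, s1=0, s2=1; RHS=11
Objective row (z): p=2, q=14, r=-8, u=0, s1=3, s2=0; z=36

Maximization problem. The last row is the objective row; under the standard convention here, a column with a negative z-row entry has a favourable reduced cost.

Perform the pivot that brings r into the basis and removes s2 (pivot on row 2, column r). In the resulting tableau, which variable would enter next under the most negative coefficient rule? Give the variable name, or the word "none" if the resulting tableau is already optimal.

q

Pivot element 1. New z-row = old z-row − (-8)·(row 2/1).
Updated z-row coefficients: p: 18, q: -2, r: 0, u: 0, s1: 3, s2: 8.
The most negative is -2 in column q, so q would enter next.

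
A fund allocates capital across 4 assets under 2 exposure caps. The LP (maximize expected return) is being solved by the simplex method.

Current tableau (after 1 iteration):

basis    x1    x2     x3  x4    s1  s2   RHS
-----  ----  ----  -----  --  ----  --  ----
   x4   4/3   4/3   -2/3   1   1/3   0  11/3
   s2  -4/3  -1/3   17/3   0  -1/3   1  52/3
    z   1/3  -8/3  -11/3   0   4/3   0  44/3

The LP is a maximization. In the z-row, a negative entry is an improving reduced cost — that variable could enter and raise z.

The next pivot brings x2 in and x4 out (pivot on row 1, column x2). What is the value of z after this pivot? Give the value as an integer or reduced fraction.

Minimum ratio for x2: (11/3)/(4/3) = 11/4.
z changes by −(z-row coeff of x2)·ratio = −(-8/3)·(11/4) = 22/3.
New z = 44/3 + (22/3) = 22.

22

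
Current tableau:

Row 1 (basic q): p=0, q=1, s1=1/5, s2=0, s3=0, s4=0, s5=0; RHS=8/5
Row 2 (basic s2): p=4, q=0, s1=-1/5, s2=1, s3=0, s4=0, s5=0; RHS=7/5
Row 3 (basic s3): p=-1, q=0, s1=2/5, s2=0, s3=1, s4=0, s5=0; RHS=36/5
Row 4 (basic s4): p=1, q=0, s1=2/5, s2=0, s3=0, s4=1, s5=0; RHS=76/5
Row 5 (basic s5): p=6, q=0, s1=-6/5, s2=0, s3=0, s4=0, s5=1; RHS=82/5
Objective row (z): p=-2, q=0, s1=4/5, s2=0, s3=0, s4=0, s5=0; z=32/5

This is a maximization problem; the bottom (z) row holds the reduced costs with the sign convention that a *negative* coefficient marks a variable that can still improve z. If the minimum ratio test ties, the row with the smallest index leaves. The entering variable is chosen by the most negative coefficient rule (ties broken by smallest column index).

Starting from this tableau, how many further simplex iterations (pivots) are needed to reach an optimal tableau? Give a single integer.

pivot: p in, s2 out → z = 71/10
No improving column remains; optimal.

1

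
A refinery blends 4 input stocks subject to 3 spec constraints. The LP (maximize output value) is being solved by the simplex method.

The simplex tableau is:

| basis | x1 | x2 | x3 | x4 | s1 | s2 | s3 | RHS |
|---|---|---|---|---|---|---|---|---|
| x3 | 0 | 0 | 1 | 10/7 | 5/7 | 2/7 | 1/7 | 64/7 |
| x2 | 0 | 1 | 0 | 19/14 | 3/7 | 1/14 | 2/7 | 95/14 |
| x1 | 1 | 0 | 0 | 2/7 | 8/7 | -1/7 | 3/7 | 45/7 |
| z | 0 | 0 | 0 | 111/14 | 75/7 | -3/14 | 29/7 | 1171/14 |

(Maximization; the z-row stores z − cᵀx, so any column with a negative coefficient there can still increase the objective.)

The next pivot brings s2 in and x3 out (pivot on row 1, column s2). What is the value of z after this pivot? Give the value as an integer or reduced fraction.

181/2

Minimum ratio for s2: (64/7)/(2/7) = 32.
z changes by −(z-row coeff of s2)·ratio = −(-3/14)·32 = 48/7.
New z = 1171/14 + (48/7) = 181/2.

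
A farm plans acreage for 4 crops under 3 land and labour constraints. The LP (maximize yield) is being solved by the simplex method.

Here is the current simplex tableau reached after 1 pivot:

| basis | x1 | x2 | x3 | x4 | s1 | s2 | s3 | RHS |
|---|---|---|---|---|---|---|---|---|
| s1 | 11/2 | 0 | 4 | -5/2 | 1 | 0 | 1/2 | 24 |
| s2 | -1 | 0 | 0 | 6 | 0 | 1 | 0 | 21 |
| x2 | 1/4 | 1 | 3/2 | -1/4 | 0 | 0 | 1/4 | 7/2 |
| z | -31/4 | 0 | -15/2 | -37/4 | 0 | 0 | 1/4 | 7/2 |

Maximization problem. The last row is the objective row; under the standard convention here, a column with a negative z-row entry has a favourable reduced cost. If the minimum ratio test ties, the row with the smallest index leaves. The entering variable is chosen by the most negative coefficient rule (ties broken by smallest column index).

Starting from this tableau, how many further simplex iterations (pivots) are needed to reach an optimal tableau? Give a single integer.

3

pivot: x4 in, s2 out → z = 287/8
pivot: x1 in, s1 out → z = 5840/61
pivot: x3 in, x2 out → z = 15675/163
No improving column remains; optimal.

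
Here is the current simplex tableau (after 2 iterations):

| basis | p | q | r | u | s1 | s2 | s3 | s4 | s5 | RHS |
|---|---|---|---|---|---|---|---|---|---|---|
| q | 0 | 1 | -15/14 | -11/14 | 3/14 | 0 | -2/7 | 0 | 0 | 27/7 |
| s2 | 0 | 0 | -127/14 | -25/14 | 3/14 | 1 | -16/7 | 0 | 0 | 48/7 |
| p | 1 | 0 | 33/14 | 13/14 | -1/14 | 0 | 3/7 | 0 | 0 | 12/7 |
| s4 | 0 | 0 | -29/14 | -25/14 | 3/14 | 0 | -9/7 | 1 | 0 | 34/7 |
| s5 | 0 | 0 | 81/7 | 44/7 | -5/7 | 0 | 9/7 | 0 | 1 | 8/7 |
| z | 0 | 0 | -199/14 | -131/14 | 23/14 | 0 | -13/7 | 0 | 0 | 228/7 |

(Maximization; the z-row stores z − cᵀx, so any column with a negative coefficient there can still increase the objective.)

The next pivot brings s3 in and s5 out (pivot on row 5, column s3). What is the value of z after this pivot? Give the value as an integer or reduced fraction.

Minimum ratio for s3: (8/7)/(9/7) = 8/9.
z changes by −(z-row coeff of s3)·ratio = −(-13/7)·(8/9) = 104/63.
New z = 228/7 + (104/63) = 308/9.

308/9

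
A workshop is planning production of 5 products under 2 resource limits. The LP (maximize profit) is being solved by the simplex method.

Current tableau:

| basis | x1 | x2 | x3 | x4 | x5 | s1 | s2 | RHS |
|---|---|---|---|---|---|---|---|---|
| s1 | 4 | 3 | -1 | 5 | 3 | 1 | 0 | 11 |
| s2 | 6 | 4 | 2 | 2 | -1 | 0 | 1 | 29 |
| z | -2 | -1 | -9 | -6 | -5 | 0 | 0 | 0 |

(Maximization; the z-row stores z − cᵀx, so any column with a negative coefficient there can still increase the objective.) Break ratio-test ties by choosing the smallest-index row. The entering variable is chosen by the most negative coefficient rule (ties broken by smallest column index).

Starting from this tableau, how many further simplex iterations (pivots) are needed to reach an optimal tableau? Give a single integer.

2

pivot: x3 in, s2 out → z = 261/2
pivot: x5 in, s1 out → z = 1137/5
No improving column remains; optimal.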